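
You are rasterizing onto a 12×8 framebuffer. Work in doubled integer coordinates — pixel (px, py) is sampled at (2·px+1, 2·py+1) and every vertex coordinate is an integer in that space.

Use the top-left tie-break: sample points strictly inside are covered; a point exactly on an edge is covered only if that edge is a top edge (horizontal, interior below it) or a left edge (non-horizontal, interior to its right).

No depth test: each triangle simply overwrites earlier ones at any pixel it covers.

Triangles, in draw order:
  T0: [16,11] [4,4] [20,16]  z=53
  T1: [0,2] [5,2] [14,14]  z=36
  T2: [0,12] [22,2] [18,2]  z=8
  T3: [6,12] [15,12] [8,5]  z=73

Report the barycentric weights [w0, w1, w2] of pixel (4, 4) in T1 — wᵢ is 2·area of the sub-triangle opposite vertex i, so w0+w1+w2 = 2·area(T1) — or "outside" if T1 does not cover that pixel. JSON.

T0:
  2·area = 32  (B↔C swapped to make it positive)
  edge (16, 11)→(20, 16): d=(4,5) right/bottom  bias=-1
  edge (20, 16)→(4, 4): d=(-16,-12) top-left  bias=+0
  edge (4, 4)→(16, 11): d=(12,7) right/bottom  bias=-1
    (4,3)@(9, 7): e=[19,12,1] → █
    (5,3)@(11, 7): e=[9,36,-13] → ·
    (4,4)@(9, 9): e=[27,-20,25] → ·
    (5,4)@(11, 9): e=[17,4,11] → █
    (6,4)@(13, 9): e=[7,28,-3] → ·
    (5,5)@(11, 11): e=[25,-28,35] → ·
    (7,5)@(15, 11): e=[5,20,7] → █
    (8,5)@(17, 11): e=[-5,44,-7] → ·
    (7,6)@(15, 13): e=[13,-12,31] → ·
    (8,6)@(17, 13): e=[3,12,17] → █
    (9,6)@(19, 13): e=[-7,36,3] → ·
    (8,7)@(17, 15): e=[11,-20,41] → ·
  covered (5 px):
    · · · · · · · · · · · ·
    · · · · · · · · · · · ·
    · · · · · · · · · · · ·
    · · · · █ · · · · · · ·
    · · · · · █ · · · · · ·
    · · · · · · · █ · · · ·
    · · · · · · · · █ · · ·
    · · · · · · · · · █ · ·
T1:
  2·area = 60
  edge (0, 2)→(5, 2): d=(5,0) top-left  bias=+0
  edge (5, 2)→(14, 14): d=(9,12) right/bottom  bias=-1
  edge (14, 14)→(0, 2): d=(-14,-12) top-left  bias=+0
    (1,1)@(3, 3): e=[5,33,22] → █
    (2,1)@(5, 3): e=[5,9,46] → █
    (3,1)@(7, 3): e=[5,-15,70] → ·
    (1,2)@(3, 5): e=[15,51,-6] → ·
    (2,2)@(5, 5): e=[15,27,18] → █
    (3,2)@(7, 5): e=[15,3,42] → █
    (4,2)@(9, 5): e=[15,-21,66] → ·
    (2,3)@(5, 7): e=[25,45,-10] → ·
    (3,3)@(7, 7): e=[25,21,14] → █
    (4,3)@(9, 7): e=[25,-3,38] → ·
    (3,4)@(7, 9): e=[35,39,-14] → ·
    (4,4)@(9, 9): e=[35,15,10] → █
  covered (8 px):
    · · · · · · · · · · · ·
    · █ █ · · · · · · · · ·
    · · █ █ · · · · · · · ·
    · · · █ · · · · · · · ·
    · · · · █ · · · · · · ·
    · · · · · █ · · · · · ·
    · · · · · · █ · · · · ·
    · · · · · · · · · · · ·
T2:
  2·area = 40  (B↔C swapped to make it positive)
  edge (0, 12)→(18, 2): d=(18,-10) top-left  bias=+0
  edge (18, 2)→(22, 2): d=(4,0) top-left  bias=+0
  edge (22, 2)→(0, 12): d=(-22,10) right/bottom  bias=-1
    (8,1)@(17, 3): e=[8,4,28] → █
    (9,1)@(19, 3): e=[28,4,8] → █
    (10,1)@(21, 3): e=[48,4,-12] → ·
    (6,2)@(13, 5): e=[4,12,24] → █
    (7,2)@(15, 5): e=[24,12,4] → █
    (8,2)@(17, 5): e=[44,12,-16] → ·
    (9,2)@(19, 5): e=[64,12,-36] → ·
    (4,3)@(9, 7): e=[0,20,20] → █  [on edge]
    (5,3)@(11, 7): e=[20,20,0] → ·  [on edge]
    (6,3)@(13, 7): e=[40,20,-20] → ·
    (7,3)@(15, 7): e=[60,20,-40] → ·
    (4,4)@(9, 9): e=[36,28,-24] → ·
  covered (5 px):
    · · · · · · · · · · · ·
    · · · · · · · · █ █ · ·
    · · · · · · █ █ · · · ·
    · · · · █ · · · · · · ·
    · · · · · · · · · · · ·
    · · · · · · · · · · · ·
    · · · · · · · · · · · ·
    · · · · · · · · · · · ·
T3:
  2·area = 63  (B↔C swapped to make it positive)
  edge (6, 12)→(8, 5): d=(2,-7) top-left  bias=+0
  edge (8, 5)→(15, 12): d=(7,7) right/bottom  bias=-1
  edge (15, 12)→(6, 12): d=(-9,0) right/bottom  bias=-1
    (4,3)@(9, 7): e=[11,7,45] → █
    (5,3)@(11, 7): e=[25,-7,45] → ·
    (3,4)@(7, 9): e=[1,35,27] → █
    (5,4)@(11, 9): e=[29,7,27] → █
    (6,4)@(13, 9): e=[43,-7,27] → ·
    (3,5)@(7, 11): e=[5,49,9] → █
    (6,5)@(13, 11): e=[47,7,9] → █
    (7,5)@(15, 11): e=[61,-7,9] → ·
    (3,6)@(7, 13): e=[9,63,-9] → ·
    (4,6)@(9, 13): e=[23,49,-9] → ·
    (5,6)@(11, 13): e=[37,35,-9] → ·
    (6,6)@(13, 13): e=[51,21,-9] → ·
  covered (8 px):
    · · · · · · · · · · · ·
    · · · · · · · · · · · ·
    · · · · · · · · · · · ·
    · · · · █ · · · · · · ·
    · · · █ █ █ · · · · · ·
    · · · █ █ █ █ · · · · ·
    · · · · · · · · · · · ·
    · · · · · · · · · · · ·

Result: [15,10,35]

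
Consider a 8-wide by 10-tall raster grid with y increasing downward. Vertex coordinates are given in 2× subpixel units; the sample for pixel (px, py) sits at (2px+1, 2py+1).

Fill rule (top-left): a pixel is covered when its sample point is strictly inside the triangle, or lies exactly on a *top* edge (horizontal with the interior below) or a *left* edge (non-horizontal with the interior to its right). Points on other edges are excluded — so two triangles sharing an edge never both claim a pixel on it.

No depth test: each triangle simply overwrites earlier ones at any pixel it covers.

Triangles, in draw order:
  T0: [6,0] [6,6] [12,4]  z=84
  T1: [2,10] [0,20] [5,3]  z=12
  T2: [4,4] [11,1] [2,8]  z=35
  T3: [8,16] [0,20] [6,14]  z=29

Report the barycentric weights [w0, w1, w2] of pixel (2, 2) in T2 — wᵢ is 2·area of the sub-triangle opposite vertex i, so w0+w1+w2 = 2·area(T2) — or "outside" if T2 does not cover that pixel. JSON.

T0:
  2·area = 36  (B↔C swapped to make it positive)
  edge (6, 0)→(12, 4): d=(6,4) right/bottom  bias=-1
  edge (12, 4)→(6, 6): d=(-6,2) right/bottom  bias=-1
  edge (6, 6)→(6, 0): d=(0,-6) top-left  bias=+0
    (3,0)@(7, 1): e=[2,28,6] → █
    (4,0)@(9, 1): e=[-6,24,18] → ·
    (3,1)@(7, 3): e=[14,16,6] → █
    (4,1)@(9, 3): e=[6,12,18] → █
    (5,1)@(11, 3): e=[-2,8,30] → ·
    (7,1)@(15, 3): e=[-18,0,54] → ·  [on edge]
    (3,2)@(7, 5): e=[26,4,6] → █
    (4,2)@(9, 5): e=[18,0,18] → ·  [on edge]
    (1,3)@(3, 7): e=[54,0,-18] → ·  [on edge]
    (3,3)@(7, 7): e=[38,-8,6] → ·
  covered (4 px):
    · · · █ · · · ·
    · · · █ █ · · ·
    · · · █ · · · ·
    · · · · · · · ·
    · · · · · · · ·
    · · · · · · · ·
    · · · · · · · ·
    · · · · · · · ·
    · · · · · · · ·
    · · · · · · · ·
T1:
  2·area = 16  (B↔C swapped to make it positive)
  edge (2, 10)→(5, 3): d=(3,-7) top-left  bias=+0
  edge (5, 3)→(0, 20): d=(-5,17) right/bottom  bias=-1
  edge (0, 20)→(2, 10): d=(2,-10) top-left  bias=+0
    (2,1)@(5, 3): e=[0,0,16] → ·  [on edge]
    (1,2)@(3, 5): e=[-8,24,0] → ·  [on edge]
    (1,4)@(3, 9): e=[4,4,8] → █
    (2,4)@(5, 9): e=[18,-30,28] → ·
    (1,5)@(3, 11): e=[10,-6,12] → ·
    (0,7)@(1, 15): e=[8,8,0] → █  [on edge]
    (1,7)@(3, 15): e=[22,-26,20] → ·
    (0,8)@(1, 17): e=[14,-2,4] → ·
  covered (2 px):
    · · · · · · · ·
    · · · · · · · ·
    · · · · · · · ·
    · · · · · · · ·
    · █ · · · · · ·
    · · · · · · · ·
    · · · · · · · ·
    █ · · · · · · ·
    · · · · · · · ·
    · · · · · · · ·
T2:
  2·area = 22
  edge (4, 4)→(11, 1): d=(7,-3) top-left  bias=+0
  edge (11, 1)→(2, 8): d=(-9,7) right/bottom  bias=-1
  edge (2, 8)→(4, 4): d=(2,-4) top-left  bias=+0
    (5,0)@(11, 1): e=[0,0,22] → ·  [on edge]
    (3,1)@(7, 3): e=[2,10,10] → █
    (4,1)@(9, 3): e=[8,-4,18] → ·
    (2,2)@(5, 5): e=[10,6,6] → █
    (3,2)@(7, 5): e=[16,-8,14] → ·
    (1,3)@(3, 7): e=[18,2,2] → █
    (2,3)@(5, 7): e=[24,-12,10] → ·
    (1,4)@(3, 9): e=[32,-16,6] → ·
  covered (3 px):
    · · · · · · · ·
    · · · █ · · · ·
    · · █ · · · · ·
    · █ · · · · · ·
    · · · · · · · ·
    · · · · · · · ·
    · · · · · · · ·
    · · · · · · · ·
    · · · · · · · ·
    · · · · · · · ·
T3:
  2·area = 24
  edge (8, 16)→(0, 20): d=(-8,4) right/bottom  bias=-1
  edge (0, 20)→(6, 14): d=(6,-6) top-left  bias=+0
  edge (6, 14)→(8, 16): d=(2,2) right/bottom  bias=-1
    (7,2)@(15, 5): e=[60,0,-36] → ·  [on edge]
    (6,3)@(13, 7): e=[52,0,-28] → ·  [on edge]
    (0,4)@(1, 9): e=[84,-60,0] → ·  [on edge]
    (5,4)@(11, 9): e=[44,0,-20] → ·  [on edge]
    (1,5)@(3, 11): e=[60,-36,0] → ·  [on edge]
    (4,5)@(9, 11): e=[36,0,-12] → ·  [on edge]
    (2,6)@(5, 13): e=[36,-12,0] → ·  [on edge]
    (3,6)@(7, 13): e=[28,0,-4] → ·  [on edge]
    (2,7)@(5, 15): e=[20,0,4] → █  [on edge]
    (3,7)@(7, 15): e=[12,12,0] → ·  [on edge]
    (1,8)@(3, 17): e=[12,0,12] → █  [on edge]
    (3,8)@(7, 17): e=[-4,24,4] → ·
    (4,8)@(9, 17): e=[-12,36,0] → ·  [on edge]
    (0,9)@(1, 19): e=[4,0,20] → █  [on edge]
    (5,9)@(11, 19): e=[-36,60,0] → ·  [on edge]
  covered (4 px):
    · · · · · · · ·
    · · · · · · · ·
    · · · · · · · ·
    · · · · · · · ·
    · · · · · · · ·
    · · · · · · · ·
    · · · · · · · ·
    · · █ · · · · ·
    · █ █ · · · · ·
    █ · · · · · · ·

Final: [6,6,10]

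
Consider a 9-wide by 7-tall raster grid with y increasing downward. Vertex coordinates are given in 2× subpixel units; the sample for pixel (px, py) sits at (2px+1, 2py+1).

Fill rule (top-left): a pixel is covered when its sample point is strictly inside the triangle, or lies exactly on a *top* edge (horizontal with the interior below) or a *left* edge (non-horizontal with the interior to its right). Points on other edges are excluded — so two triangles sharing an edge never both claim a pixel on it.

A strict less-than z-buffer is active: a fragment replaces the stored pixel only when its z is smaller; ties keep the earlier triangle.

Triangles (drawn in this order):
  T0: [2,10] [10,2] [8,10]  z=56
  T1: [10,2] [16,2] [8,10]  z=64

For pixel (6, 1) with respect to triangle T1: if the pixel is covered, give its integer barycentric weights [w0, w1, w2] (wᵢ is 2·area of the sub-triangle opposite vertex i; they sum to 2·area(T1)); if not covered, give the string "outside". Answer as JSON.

T0:
  2·area = 48
  edge (2, 10)→(10, 2): d=(8,-8) top-left  bias=+0
  edge (10, 2)→(8, 10): d=(-2,8) right/bottom  bias=-1
  edge (8, 10)→(2, 10): d=(-6,0) right/bottom  bias=-1
    (5,0)@(11, 1): e=[0,-6,54] → ·  [on edge]
    (4,1)@(9, 3): e=[0,6,42] → █  [on edge]
    (5,1)@(11, 3): e=[16,-10,42] → ·
    (3,2)@(7, 5): e=[0,18,30] → █  [on edge]
    (5,2)@(11, 5): e=[32,-14,30] → ·
    (2,3)@(5, 7): e=[0,30,18] → █  [on edge]
    (4,3)@(9, 7): e=[32,-2,18] → ·
    (1,4)@(3, 9): e=[0,42,6] → █  [on edge]
    (4,4)@(9, 9): e=[48,-6,6] → ·
    (0,5)@(1, 11): e=[0,54,-6] → ·  [on edge]
    (1,5)@(3, 11): e=[16,38,-6] → ·
    (2,5)@(5, 11): e=[32,22,-6] → ·
  covered (8 px):
    · · · · · · · · ·
    · · · · █ · · · ·
    · · · █ █ · · · ·
    · · █ █ · · · · ·
    · █ █ █ · · · · ·
    · · · · · · · · ·
    · · · · · · · · ·
T1:
  2·area = 48
  edge (10, 2)→(16, 2): d=(6,0) top-left  bias=+0
  edge (16, 2)→(8, 10): d=(-8,8) right/bottom  bias=-1
  edge (8, 10)→(10, 2): d=(2,-8) top-left  bias=+0
    (8,0)@(17, 1): e=[-6,0,54] → ·  [on edge]
    (5,1)@(11, 3): e=[6,32,10] → █
    (6,1)@(13, 3): e=[6,16,26] → █
    (7,1)@(15, 3): e=[6,0,42] → ·  [on edge]
    (5,2)@(11, 5): e=[18,16,14] → █
    (6,2)@(13, 5): e=[18,0,30] → ·  [on edge]
    (4,3)@(9, 7): e=[30,16,2] → █
    (5,3)@(11, 7): e=[30,0,18] → ·  [on edge]
    (4,4)@(9, 9): e=[42,0,6] → ·  [on edge]
    (3,5)@(7, 11): e=[54,0,-6] → ·  [on edge]
    (2,6)@(5, 13): e=[66,0,-18] → ·  [on edge]
  covered (4 px):
    · · · · · · · · ·
    · · · · · █ █ · ·
    · · · · · █ · · ·
    · · · · █ · · · ·
    · · · · · · · · ·
    · · · · · · · · ·
    · · · · · · · · ·

Final: [16,26,6]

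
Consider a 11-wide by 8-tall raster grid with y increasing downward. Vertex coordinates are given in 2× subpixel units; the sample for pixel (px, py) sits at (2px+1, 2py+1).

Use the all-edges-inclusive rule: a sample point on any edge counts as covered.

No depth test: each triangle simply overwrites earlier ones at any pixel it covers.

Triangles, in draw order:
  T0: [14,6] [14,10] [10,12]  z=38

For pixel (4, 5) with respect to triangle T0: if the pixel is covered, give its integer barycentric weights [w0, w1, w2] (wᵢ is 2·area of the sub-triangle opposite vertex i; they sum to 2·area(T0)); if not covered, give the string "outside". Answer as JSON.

T0:
  2·area = 16
  edge (14, 6)→(14, 10): d=(0,4) inclusive
  edge (14, 10)→(10, 12): d=(-4,2) inclusive
  edge (10, 12)→(14, 6): d=(4,-6) inclusive
    (6,4)@(13, 9): e=[4,6,6] → █
    (7,4)@(15, 9): e=[-4,2,18] → ·
    (5,5)@(11, 11): e=[12,2,2] → █
    (6,5)@(13, 11): e=[4,-2,14] → ·
    (5,6)@(11, 13): e=[12,-6,10] → ·
  covered (2 px):
    · · · · · · · · · · ·
    · · · · · · · · · · ·
    · · · · · · · · · · ·
    · · · · · · · · · · ·
    · · · · · · █ · · · ·
    · · · · · █ · · · · ·
    · · · · · · · · · · ·
    · · · · · · · · · · ·

Final: "outside"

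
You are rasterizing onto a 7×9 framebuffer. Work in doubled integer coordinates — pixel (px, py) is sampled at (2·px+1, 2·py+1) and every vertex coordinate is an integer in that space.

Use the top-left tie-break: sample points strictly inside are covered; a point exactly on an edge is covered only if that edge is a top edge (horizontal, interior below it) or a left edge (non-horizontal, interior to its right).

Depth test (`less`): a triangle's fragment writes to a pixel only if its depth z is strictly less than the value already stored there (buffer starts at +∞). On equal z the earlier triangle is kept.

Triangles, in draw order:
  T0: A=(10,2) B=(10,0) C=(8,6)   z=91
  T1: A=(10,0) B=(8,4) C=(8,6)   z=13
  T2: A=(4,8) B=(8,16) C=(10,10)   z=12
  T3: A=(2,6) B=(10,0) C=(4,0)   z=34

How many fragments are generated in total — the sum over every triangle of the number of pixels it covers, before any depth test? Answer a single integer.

T0:
  2·area = 4  (B↔C swapped to make it positive)
  edge (10, 2)→(8, 6): d=(-2,4) right/bottom  bias=-1
  edge (8, 6)→(10, 0): d=(2,-6) top-left  bias=+0
  edge (10, 0)→(10, 2): d=(0,2) right/bottom  bias=-1
    (4,1)@(9, 3): e=[2,0,2] → #  [on edge]
    (5,1)@(11, 3): e=[-6,12,-2] → ·
    (4,2)@(9, 5): e=[-2,4,2] → ·
    (3,4)@(7, 9): e=[-2,0,6] → ·  [on edge]
    (2,7)@(5, 15): e=[-6,0,10] → ·  [on edge]
  covered (1 px):
    · · · · · · ·
    · · · · # · ·
    · · · · · · ·
    · · · · · · ·
    · · · · · · ·
    · · · · · · ·
    · · · · · · ·
    · · · · · · ·
    · · · · · · ·
T1:
  2·area = 4  (B↔C swapped to make it positive)
  edge (10, 0)→(8, 6): d=(-2,6) right/bottom  bias=-1
  edge (8, 6)→(8, 4): d=(0,-2) top-left  bias=+0
  edge (8, 4)→(10, 0): d=(2,-4) top-left  bias=+0
    (4,1)@(9, 3): e=[0,2,2] → ·  [on edge]
    (3,4)@(7, 9): e=[0,-2,6] → ·  [on edge]
    (2,7)@(5, 15): e=[0,-6,10] → ·  [on edge]
  covered (0 px):
    · · · · · · ·
    · · · · · · ·
    · · · · · · ·
    · · · · · · ·
    · · · · · · ·
    · · · · · · ·
    · · · · · · ·
    · · · · · · ·
    · · · · · · ·
T2:
  2·area = 40  (B↔C swapped to make it positive)
  edge (4, 8)→(10, 10): d=(6,2) right/bottom  bias=-1
  edge (10, 10)→(8, 16): d=(-2,6) right/bottom  bias=-1
  edge (8, 16)→(4, 8): d=(-4,-8) top-left  bias=+0
    (6,0)@(13, 1): e=[-60,0,100] → ·  [on edge]
    (0,3)@(1, 7): e=[0,60,-20] → ·  [on edge]
    (5,3)@(11, 7): e=[-20,0,60] → ·  [on edge]
    (2,4)@(5, 9): e=[4,32,4] → #
    (3,4)@(7, 9): e=[0,20,20] → ·  [on edge]
    (2,5)@(5, 11): e=[16,28,-4] → ·
    (3,5)@(7, 11): e=[12,16,12] → #
    (4,5)@(9, 11): e=[8,4,28] → #
    (5,5)@(11, 11): e=[4,-8,44] → ·
    (6,5)@(13, 11): e=[0,-20,60] → ·  [on edge]
    (3,6)@(7, 13): e=[24,12,4] → #
    (4,6)@(9, 13): e=[20,0,20] → ·  [on edge]
  covered (4 px):
    · · · · · · ·
    · · · · · · ·
    · · · · · · ·
    · · · · · · ·
    · · # · · · ·
    · · · # # · ·
    · · · # · · ·
    · · · · · · ·
    · · · · · · ·
T3:
  2·area = 36  (B↔C swapped to make it positive)
  edge (2, 6)→(4, 0): d=(2,-6) top-left  bias=+0
  edge (4, 0)→(10, 0): d=(6,0) top-left  bias=+0
  edge (10, 0)→(2, 6): d=(-8,6) right/bottom  bias=-1
    (2,0)@(5, 1): e=[8,6,22] → #
    (3,0)@(7, 1): e=[20,6,10] → #
    (4,0)@(9, 1): e=[32,6,-2] → ·
    (1,1)@(3, 3): e=[0,18,18] → #  [on edge]
    (3,1)@(7, 3): e=[24,18,-6] → ·
    (1,2)@(3, 5): e=[4,30,2] → #
    (2,2)@(5, 5): e=[16,30,-10] → ·
    (1,3)@(3, 7): e=[8,42,-14] → ·
    (0,4)@(1, 9): e=[0,54,-18] → ·  [on edge]
  covered (5 px):
    · · # # · · ·
    · # # · · · ·
    · # · · · · ·
    · · · · · · ·
    · · · · · · ·
    · · · · · · ·
    · · · · · · ·
    · · · · · · ·
    · · · · · · ·

Final: 10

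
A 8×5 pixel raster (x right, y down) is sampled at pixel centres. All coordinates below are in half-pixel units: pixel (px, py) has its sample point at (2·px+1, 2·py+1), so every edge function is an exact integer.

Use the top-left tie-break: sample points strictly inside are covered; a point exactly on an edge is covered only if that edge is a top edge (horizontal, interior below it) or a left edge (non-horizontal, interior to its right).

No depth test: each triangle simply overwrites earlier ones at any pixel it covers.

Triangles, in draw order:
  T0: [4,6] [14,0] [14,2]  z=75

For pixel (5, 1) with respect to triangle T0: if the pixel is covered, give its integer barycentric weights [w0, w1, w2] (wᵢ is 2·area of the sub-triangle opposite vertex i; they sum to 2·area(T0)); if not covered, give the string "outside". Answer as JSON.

T0:
  2·area = 20
  edge (4, 6)→(14, 0): d=(10,-6) top-left  bias=+0
  edge (14, 0)→(14, 2): d=(0,2) right/bottom  bias=-1
  edge (14, 2)→(4, 6): d=(-10,4) right/bottom  bias=-1
    (6,0)@(13, 1): e=[4,2,14] → █
    (7,0)@(15, 1): e=[16,-2,6] → ·
    (4,1)@(9, 3): e=[0,10,10] → █  [on edge]
    (5,1)@(11, 3): e=[12,6,2] → █
    (6,1)@(13, 3): e=[24,2,-6] → ·
    (4,2)@(9, 5): e=[20,10,-10] → ·
    (5,2)@(11, 5): e=[32,6,-18] → ·
  covered (3 px):
    · · · · · · █ ·
    · · · · █ █ · ·
    · · · · · · · ·
    · · · · · · · ·
    · · · · · · · ·

Result: [6,2,12]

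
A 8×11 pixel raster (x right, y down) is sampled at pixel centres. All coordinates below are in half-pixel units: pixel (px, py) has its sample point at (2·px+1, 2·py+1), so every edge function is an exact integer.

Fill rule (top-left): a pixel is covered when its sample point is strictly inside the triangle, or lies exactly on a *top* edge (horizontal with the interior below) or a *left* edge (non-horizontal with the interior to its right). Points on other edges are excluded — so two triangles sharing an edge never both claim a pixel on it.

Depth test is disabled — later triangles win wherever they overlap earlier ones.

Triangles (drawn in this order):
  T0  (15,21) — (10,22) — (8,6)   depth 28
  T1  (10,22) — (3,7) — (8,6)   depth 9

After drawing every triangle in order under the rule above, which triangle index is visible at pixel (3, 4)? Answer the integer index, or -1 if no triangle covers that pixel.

T0:
  2·area = 82
  edge (15, 21)→(10, 22): d=(-5,1) right/bottom  bias=-1
  edge (10, 22)→(8, 6): d=(-2,-16) top-left  bias=+0
  edge (8, 6)→(15, 21): d=(7,15) right/bottom  bias=-1
    (4,4)@(9, 9): e=[66,10,6] → X
    (5,4)@(11, 9): e=[64,42,-24] → .
    (4,5)@(9, 11): e=[56,6,20] → X
    (5,5)@(11, 11): e=[54,38,-10] → .
    (4,6)@(9, 13): e=[46,2,34] → X
    (5,6)@(11, 13): e=[44,34,4] → X
    (6,6)@(13, 13): e=[42,66,-26] → .
    (4,7)@(9, 15): e=[36,-2,48] → .
    (5,7)@(11, 15): e=[34,30,18] → X
    (6,7)@(13, 15): e=[32,62,-12] → .
    (5,8)@(11, 17): e=[24,26,32] → X
    (6,8)@(13, 17): e=[22,58,2] → X
    (7,10)@(15, 21): e=[0,82,0] → .  [on edge]
  covered (11 px):
    . . . . . . . .
    . . . . . . . .
    . . . . . . . .
    . . . . . . . .
    . . . . X . . .
    . . . . X . . .
    . . . . X X . .
    . . . . . X . .
    . . . . . X X .
    . . . . . X X .
    . . . . . X X .
T1:
  2·area = 82
  edge (10, 22)→(3, 7): d=(-7,-15) top-left  bias=+0
  edge (3, 7)→(8, 6): d=(5,-1) top-left  bias=+0
  edge (8, 6)→(10, 22): d=(2,16) right/bottom  bias=-1
    (6,2)@(13, 5): e=[164,0,-82] → .  [on edge]
    (1,3)@(3, 7): e=[0,0,82] → X  [on edge]
    (2,3)@(5, 7): e=[30,2,50] → X
    (3,3)@(7, 7): e=[60,4,18] → X
    (4,3)@(9, 7): e=[90,6,-14] → .
    (1,4)@(3, 9): e=[-14,10,86] → .
    (2,4)@(5, 9): e=[16,12,54] → X
    (4,4)@(9, 9): e=[76,16,-10] → .
    (2,5)@(5, 11): e=[2,22,58] → X
    (4,5)@(9, 11): e=[62,26,-6] → .
    (2,6)@(5, 13): e=[-12,32,62] → .
    (3,6)@(7, 13): e=[18,34,30] → X
  covered (12 px):
    . . . . . . . .
    . . . . . . . .
    . . . . . . . .
    . X X X . . . .
    . . X X . . . .
    . . X X . . . .
    . . . X . . . .
    . . . X X . . .
    . . . . X . . .
    . . . . X . . .
    . . . . . . . .

Z-buffer (winner per pixel, '.' = empty):
  . . . . . . . .
  . . . . . . . .
  . . . . . . . .
  . 1 1 1 . . . .
  . . 1 1 0 . . .
  . . 1 1 0 . . .
  . . . 1 0 0 . .
  . . . 1 1 0 . .
  . . . . 1 0 0 .
  . . . . 1 0 0 .
  . . . . . 0 0 .

Final: 1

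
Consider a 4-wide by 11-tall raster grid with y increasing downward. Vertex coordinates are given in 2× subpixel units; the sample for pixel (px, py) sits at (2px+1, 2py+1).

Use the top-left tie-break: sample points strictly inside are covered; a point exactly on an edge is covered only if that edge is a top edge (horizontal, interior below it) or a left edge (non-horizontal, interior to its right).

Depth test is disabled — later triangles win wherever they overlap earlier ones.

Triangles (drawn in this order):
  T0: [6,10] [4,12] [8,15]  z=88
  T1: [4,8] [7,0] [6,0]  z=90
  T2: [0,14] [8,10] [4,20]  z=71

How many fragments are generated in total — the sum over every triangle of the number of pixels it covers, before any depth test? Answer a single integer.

T0:
  2·area = 14  (B↔C swapped to make it positive)
  edge (6, 10)→(8, 15): d=(2,5) right/bottom  bias=-1
  edge (8, 15)→(4, 12): d=(-4,-3) top-left  bias=+0
  edge (4, 12)→(6, 10): d=(2,-2) top-left  bias=+0
    (3,4)@(7, 9): e=[-7,21,0] → .  [on edge]
    (2,5)@(5, 11): e=[7,7,0] → X  [on edge]
    (3,5)@(7, 11): e=[-3,13,4] → .
    (1,6)@(3, 13): e=[21,-7,0] → .  [on edge]
    (2,6)@(5, 13): e=[11,-1,4] → .
    (3,6)@(7, 13): e=[1,5,8] → X
    (0,7)@(1, 15): e=[35,-21,0] → .  [on edge]
    (3,7)@(7, 15): e=[5,-3,12] → .
  covered (2 px):
    . . . .
    . . . .
    . . . .
    . . . .
    . . . .
    . . X .
    . . . X
    . . . .
    . . . .
    . . . .
    . . . .
T1:
  2·area = 8  (B↔C swapped to make it positive)
  edge (4, 8)→(6, 0): d=(2,-8) top-left  bias=+0
  edge (6, 0)→(7, 0): d=(1,0) top-left  bias=+0
  edge (7, 0)→(4, 8): d=(-3,8) right/bottom  bias=-1
    (2,2)@(5, 5): e=[2,5,1] → X
    (3,2)@(7, 5): e=[18,5,-15] → .
    (2,3)@(5, 7): e=[6,7,-5] → .
  covered (1 px):
    . . . .
    . . . .
    . . X .
    . . . .
    . . . .
    . . . .
    . . . .
    . . . .
    . . . .
    . . . .
    . . . .
T2:
  2·area = 64
  edge (0, 14)→(8, 10): d=(8,-4) top-left  bias=+0
  edge (8, 10)→(4, 20): d=(-4,10) right/bottom  bias=-1
  edge (4, 20)→(0, 14): d=(-4,-6) top-left  bias=+0
    (3,5)@(7, 11): e=[4,6,54] → X
    (1,6)@(3, 13): e=[4,38,22] → X
    (2,6)@(5, 13): e=[12,18,34] → X
    (3,6)@(7, 13): e=[20,-2,46] → .
    (0,7)@(1, 15): e=[12,50,2] → X
    (3,7)@(7, 15): e=[36,-10,38] → .
    (0,8)@(1, 17): e=[28,42,-6] → .
    (1,8)@(3, 17): e=[36,22,6] → X
    (3,8)@(7, 17): e=[52,-18,30] → .
    (1,9)@(3, 19): e=[52,14,-2] → .
    (2,9)@(5, 19): e=[60,-6,10] → .
  covered (8 px):
    . . . .
    . . . .
    . . . .
    . . . .
    . . . .
    . . . X
    . X X .
    X X X .
    . X X .
    . . . .
    . . . .

Answer: 11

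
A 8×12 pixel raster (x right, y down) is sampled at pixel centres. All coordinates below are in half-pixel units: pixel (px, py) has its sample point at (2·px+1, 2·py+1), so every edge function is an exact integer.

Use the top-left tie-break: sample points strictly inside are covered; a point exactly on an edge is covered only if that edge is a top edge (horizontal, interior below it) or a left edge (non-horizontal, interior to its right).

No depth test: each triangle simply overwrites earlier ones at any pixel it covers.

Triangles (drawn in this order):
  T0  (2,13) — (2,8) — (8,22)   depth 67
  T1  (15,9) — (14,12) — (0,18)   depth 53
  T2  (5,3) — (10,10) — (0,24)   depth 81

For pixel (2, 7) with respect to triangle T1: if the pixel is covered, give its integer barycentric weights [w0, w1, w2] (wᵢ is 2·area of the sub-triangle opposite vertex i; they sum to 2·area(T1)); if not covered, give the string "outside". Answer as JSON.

T0:
  2·area = 30
  edge (2, 13)→(2, 8): d=(0,-5) top-left  bias=+0
  edge (2, 8)→(8, 22): d=(6,14) right/bottom  bias=-1
  edge (8, 22)→(2, 13): d=(-6,-9) top-left  bias=+0
    (1,5)@(3, 11): e=[5,4,21] → █
    (2,5)@(5, 11): e=[15,-24,39] → ·
    (1,6)@(3, 13): e=[5,16,9] → █
    (2,6)@(5, 13): e=[15,-12,27] → ·
    (1,7)@(3, 15): e=[5,28,-3] → ·
    (2,7)@(5, 15): e=[15,0,15] → ·  [on edge]
    (2,8)@(5, 17): e=[15,12,3] → █
    (3,8)@(7, 17): e=[25,-16,21] → ·
    (2,9)@(5, 19): e=[15,24,-9] → ·
  covered (3 px):
    · · · · · · · ·
    · · · · · · · ·
    · · · · · · · ·
    · · · · · · · ·
    · · · · · · · ·
    · █ · · · · · ·
    · █ · · · · · ·
    · · · · · · · ·
    · · █ · · · · ·
    · · · · · · · ·
    · · · · · · · ·
    · · · · · · · ·
T1:
  2·area = 36
  edge (15, 9)→(14, 12): d=(-1,3) right/bottom  bias=-1
  edge (14, 12)→(0, 18): d=(-14,6) right/bottom  bias=-1
  edge (0, 18)→(15, 9): d=(15,-9) top-left  bias=+0
    (7,4)@(15, 9): e=[0,36,0] → ·  [on edge]
    (6,5)@(13, 11): e=[4,20,12] → █
    (7,5)@(15, 11): e=[-2,8,30] → ·
    (4,6)@(9, 13): e=[14,16,6] → █
    (5,6)@(11, 13): e=[8,4,24] → █
    (6,6)@(13, 13): e=[2,-8,42] → ·
    (2,7)@(5, 15): e=[24,12,0] → █  [on edge]
    (3,7)@(7, 15): e=[18,0,18] → ·  [on edge]
    (4,7)@(9, 15): e=[12,-12,36] → ·
    (5,7)@(11, 15): e=[6,-24,54] → ·
    (6,7)@(13, 15): e=[0,-36,72] → ·  [on edge]
    (2,8)@(5, 17): e=[22,-16,30] → ·
    (5,10)@(11, 21): e=[0,-108,144] → ·  [on edge]
  covered (4 px):
    · · · · · · · ·
    · · · · · · · ·
    · · · · · · · ·
    · · · · · · · ·
    · · · · · · · ·
    · · · · · · █ ·
    · · · · █ █ · ·
    · · █ · · · · ·
    · · · · · · · ·
    · · · · · · · ·
    · · · · · · · ·
    · · · · · · · ·
T2:
  2·area = 140
  edge (5, 3)→(10, 10): d=(5,7) right/bottom  bias=-1
  edge (10, 10)→(0, 24): d=(-10,14) right/bottom  bias=-1
  edge (0, 24)→(5, 3): d=(5,-21) top-left  bias=+0
    (2,1)@(5, 3): e=[0,140,0] → ·  [on edge]
    (7,1)@(15, 3): e=[-70,0,210] → ·  [on edge]
    (2,2)@(5, 5): e=[10,120,10] → █
    (3,2)@(7, 5): e=[-4,92,52] → ·
    (2,3)@(5, 7): e=[20,100,20] → █
    (3,3)@(7, 7): e=[6,72,62] → █
    (4,3)@(9, 7): e=[-8,44,104] → ·
    (2,4)@(5, 9): e=[30,80,30] → █
    (4,4)@(9, 9): e=[2,24,114] → █
    (5,4)@(11, 9): e=[-12,-4,156] → ·
    (2,5)@(5, 11): e=[40,60,40] → █
    (5,5)@(11, 11): e=[-2,-24,166] → ·
    (2,8)@(5, 17): e=[70,0,70] → ·  [on edge]
    (7,8)@(15, 17): e=[0,-140,280] → ·  [on edge]
  covered (17 px):
    · · · · · · · ·
    · · · · · · · ·
    · · █ · · · · ·
    · · █ █ · · · ·
    · · █ █ █ · · ·
    · · █ █ █ · · ·
    · █ █ █ · · · ·
    · █ █ · · · · ·
    · █ · · · · · ·
    · █ · · · · · ·
    █ · · · · · · ·
    · · · · · · · ·

Final: [12,0,24]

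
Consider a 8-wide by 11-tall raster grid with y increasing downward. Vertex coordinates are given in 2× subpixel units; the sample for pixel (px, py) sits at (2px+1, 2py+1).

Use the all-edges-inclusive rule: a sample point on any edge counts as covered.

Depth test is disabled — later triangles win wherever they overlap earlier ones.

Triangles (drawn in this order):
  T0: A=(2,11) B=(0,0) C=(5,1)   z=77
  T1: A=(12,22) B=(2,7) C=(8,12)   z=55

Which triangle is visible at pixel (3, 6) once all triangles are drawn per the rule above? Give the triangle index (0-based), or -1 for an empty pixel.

T0:
  2·area = 53
  edge (2, 11)→(0, 0): d=(-2,-11) inclusive
  edge (0, 0)→(5, 1): d=(5,1) inclusive
  edge (5, 1)→(2, 11): d=(-3,10) inclusive
    (0,0)@(1, 1): e=[9,4,40] → #
    (1,0)@(3, 1): e=[31,2,20] → #
    (2,0)@(5, 1): e=[53,0,0] → #  [on edge]
    (3,0)@(7, 1): e=[75,-2,-20] → ·
    (0,1)@(1, 3): e=[5,14,34] → #
    (2,1)@(5, 3): e=[49,10,-6] → ·
    (7,1)@(15, 3): e=[159,0,-106] → ·  [on edge]
    (0,2)@(1, 5): e=[1,24,28] → #
    (2,2)@(5, 5): e=[45,20,-12] → ·
    (0,3)@(1, 7): e=[-3,34,22] → ·
    (1,3)@(3, 7): e=[19,32,2] → #
    (2,3)@(5, 7): e=[41,30,-18] → ·
  covered (8 px):
    # # # · · · · ·
    # # · · · · · ·
    # # · · · · · ·
    · # · · · · · ·
    · · · · · · · ·
    · · · · · · · ·
    · · · · · · · ·
    · · · · · · · ·
    · · · · · · · ·
    · · · · · · · ·
    · · · · · · · ·
T1:
  2·area = 40
  edge (12, 22)→(2, 7): d=(-10,-15) inclusive
  edge (2, 7)→(8, 12): d=(6,5) inclusive
  edge (8, 12)→(12, 22): d=(4,10) inclusive
    (2,5)@(5, 11): e=[5,9,26] → #
    (3,5)@(7, 11): e=[35,-1,6] → ·
    (2,6)@(5, 13): e=[-15,21,34] → ·
    (3,6)@(7, 13): e=[15,11,14] → #
    (4,6)@(9, 13): e=[45,1,-6] → ·
    (3,7)@(7, 15): e=[-5,23,22] → ·
    (4,7)@(9, 15): e=[25,13,2] → #
    (5,7)@(11, 15): e=[55,3,-18] → ·
    (4,8)@(9, 17): e=[5,25,10] → #
    (5,8)@(11, 17): e=[35,15,-10] → ·
    (4,9)@(9, 19): e=[-15,37,18] → ·
  covered (4 px):
    · · · · · · · ·
    · · · · · · · ·
    · · · · · · · ·
    · · · · · · · ·
    · · · · · · · ·
    · · # · · · · ·
    · · · # · · · ·
    · · · · # · · ·
    · · · · # · · ·
    · · · · · · · ·
    · · · · · · · ·

Z-buffer (winner per pixel, '.' = empty):
  0 0 0 . . . . .
  0 0 . . . . . .
  0 0 . . . . . .
  . 0 . . . . . .
  . . . . . . . .
  . . 1 . . . . .
  . . . 1 . . . .
  . . . . 1 . . .
  . . . . 1 . . .
  . . . . . . . .
  . . . . . . . .

Final: 1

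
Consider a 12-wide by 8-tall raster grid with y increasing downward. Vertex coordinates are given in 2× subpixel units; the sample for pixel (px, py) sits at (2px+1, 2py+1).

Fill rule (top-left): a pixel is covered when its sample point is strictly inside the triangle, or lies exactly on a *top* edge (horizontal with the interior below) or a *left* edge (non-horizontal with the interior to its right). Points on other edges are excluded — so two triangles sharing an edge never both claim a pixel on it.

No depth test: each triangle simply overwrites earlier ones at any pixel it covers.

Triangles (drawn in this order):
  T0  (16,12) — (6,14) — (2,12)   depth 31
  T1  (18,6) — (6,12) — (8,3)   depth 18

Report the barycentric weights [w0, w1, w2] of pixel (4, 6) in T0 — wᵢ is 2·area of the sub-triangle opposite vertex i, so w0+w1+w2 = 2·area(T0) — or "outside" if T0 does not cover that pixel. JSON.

T0:
  2·area = 28
  edge (16, 12)→(6, 14): d=(-10,2) right/bottom  bias=-1
  edge (6, 14)→(2, 12): d=(-4,-2) top-left  bias=+0
  edge (2, 12)→(16, 12): d=(14,0) top-left  bias=+0
    (10,5)@(21, 11): e=[0,42,-14] → ·  [on edge]
    (2,6)@(5, 13): e=[12,2,14] → █
    (3,6)@(7, 13): e=[8,6,14] → █
    (4,6)@(9, 13): e=[4,10,14] → █
    (5,6)@(11, 13): e=[0,14,14] → ·  [on edge]
    (0,7)@(1, 15): e=[0,-14,42] → ·  [on edge]
    (2,7)@(5, 15): e=[-8,-6,42] → ·
    (3,7)@(7, 15): e=[-12,-2,42] → ·
    (4,7)@(9, 15): e=[-16,2,42] → ·
  covered (3 px):
    · · · · · · · · · · · ·
    · · · · · · · · · · · ·
    · · · · · · · · · · · ·
    · · · · · · · · · · · ·
    · · · · · · · · · · · ·
    · · · · · · · · · · · ·
    · · █ █ █ · · · · · · ·
    · · · · · · · · · · · ·
T1:
  2·area = 96
  edge (18, 6)→(6, 12): d=(-12,6) right/bottom  bias=-1
  edge (6, 12)→(8, 3): d=(2,-9) top-left  bias=+0
  edge (8, 3)→(18, 6): d=(10,3) right/bottom  bias=-1
    (4,2)@(9, 5): e=[66,13,17] → █
    (5,2)@(11, 5): e=[54,31,11] → █
    (6,2)@(13, 5): e=[42,49,5] → █
    (7,2)@(15, 5): e=[30,67,-1] → ·
    (4,3)@(9, 7): e=[42,17,37] → █
    (7,3)@(15, 7): e=[6,71,19] → █
    (8,3)@(17, 7): e=[-6,89,13] → ·
    (3,4)@(7, 9): e=[30,3,63] → █
    (6,4)@(13, 9): e=[-6,57,45] → ·
    (7,4)@(15, 9): e=[-18,75,39] → ·
    (3,5)@(7, 11): e=[6,7,83] → █
    (4,5)@(9, 11): e=[-6,25,77] → ·
  covered (11 px):
    · · · · · · · · · · · ·
    · · · · · · · · · · · ·
    · · · · █ █ █ · · · · ·
    · · · · █ █ █ █ · · · ·
    · · · █ █ █ · · · · · ·
    · · · █ · · · · · · · ·
    · · · · · · · · · · · ·
    · · · · · · · · · · · ·

Final: [10,14,4]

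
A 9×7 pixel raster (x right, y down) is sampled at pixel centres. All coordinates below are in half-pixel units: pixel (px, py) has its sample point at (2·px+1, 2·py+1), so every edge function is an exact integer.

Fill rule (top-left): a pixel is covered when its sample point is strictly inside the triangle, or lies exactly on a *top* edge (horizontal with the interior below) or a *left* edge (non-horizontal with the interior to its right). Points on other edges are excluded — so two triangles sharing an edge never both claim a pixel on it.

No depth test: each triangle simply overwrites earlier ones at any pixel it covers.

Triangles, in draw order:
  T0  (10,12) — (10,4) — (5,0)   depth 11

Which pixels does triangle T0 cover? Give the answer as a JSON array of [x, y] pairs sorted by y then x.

T0:
  2·area = 40  (B↔C swapped to make it positive)
  edge (10, 12)→(5, 0): d=(-5,-12) top-left  bias=+0
  edge (5, 0)→(10, 4): d=(5,4) right/bottom  bias=-1
  edge (10, 4)→(10, 12): d=(0,8) right/bottom  bias=-1
    (3,1)@(7, 3): e=[9,7,24] → █
    (4,1)@(9, 3): e=[33,-1,8] → ·
    (3,2)@(7, 5): e=[-1,17,24] → ·
    (4,2)@(9, 5): e=[23,9,8] → █
    (5,2)@(11, 5): e=[47,1,-8] → ·
    (4,3)@(9, 7): e=[13,19,8] → █
    (5,3)@(11, 7): e=[37,11,-8] → ·
    (4,4)@(9, 9): e=[3,29,8] → █
    (5,4)@(11, 9): e=[27,21,-8] → ·
    (4,5)@(9, 11): e=[-7,39,8] → ·
  covered (4 px):
    · · · · · · · · ·
    · · · █ · · · · ·
    · · · · █ · · · ·
    · · · · █ · · · ·
    · · · · █ · · · ·
    · · · · · · · · ·
    · · · · · · · · ·

Final: [[3,1],[4,2],[4,3],[4,4]]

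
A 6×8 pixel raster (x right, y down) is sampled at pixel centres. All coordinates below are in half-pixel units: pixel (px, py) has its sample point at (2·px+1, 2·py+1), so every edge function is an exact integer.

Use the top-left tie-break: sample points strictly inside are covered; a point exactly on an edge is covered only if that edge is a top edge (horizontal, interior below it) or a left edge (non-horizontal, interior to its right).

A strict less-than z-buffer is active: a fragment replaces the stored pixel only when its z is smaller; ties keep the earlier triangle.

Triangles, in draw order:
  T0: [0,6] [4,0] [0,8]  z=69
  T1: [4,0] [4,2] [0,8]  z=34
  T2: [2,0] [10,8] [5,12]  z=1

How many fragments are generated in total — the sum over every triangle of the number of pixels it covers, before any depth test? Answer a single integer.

T0:
  2·area = 8
  edge (0, 6)→(4, 0): d=(4,-6) top-left  bias=+0
  edge (4, 0)→(0, 8): d=(-4,8) right/bottom  bias=-1
  edge (0, 8)→(0, 6): d=(0,-2) top-left  bias=+0
    (0,2)@(1, 5): e=[2,4,2] → X
    (1,2)@(3, 5): e=[14,-12,6] → .
    (0,3)@(1, 7): e=[10,-4,2] → .
  covered (1 px):
    . . . . . .
    . . . . . .
    X . . . . .
    . . . . . .
    . . . . . .
    . . . . . .
    . . . . . .
    . . . . . .
T1:
  2·area = 8
  edge (4, 0)→(4, 2): d=(0,2) right/bottom  bias=-1
  edge (4, 2)→(0, 8): d=(-4,6) right/bottom  bias=-1
  edge (0, 8)→(4, 0): d=(4,-8) top-left  bias=+0
    (1,1)@(3, 3): e=[2,2,4] → X
    (2,1)@(5, 3): e=[-2,-10,20] → .
    (1,2)@(3, 5): e=[2,-6,12] → .
  covered (1 px):
    . . . . . .
    . X . . . .
    . . . . . .
    . . . . . .
    . . . . . .
    . . . . . .
    . . . . . .
    . . . . . .
T2:
  2·area = 72
  edge (2, 0)→(10, 8): d=(8,8) right/bottom  bias=-1
  edge (10, 8)→(5, 12): d=(-5,4) right/bottom  bias=-1
  edge (5, 12)→(2, 0): d=(-3,-12) top-left  bias=+0
    (1,0)@(3, 1): e=[0,63,9] → .  [on edge]
    (1,1)@(3, 3): e=[16,53,3] → X
    (2,1)@(5, 3): e=[0,45,27] → .  [on edge]
    (1,2)@(3, 5): e=[32,43,-3] → .
    (2,2)@(5, 5): e=[16,35,21] → X
    (3,2)@(7, 5): e=[0,27,45] → .  [on edge]
    (2,3)@(5, 7): e=[32,25,15] → X
    (3,3)@(7, 7): e=[16,17,39] → X
    (4,3)@(9, 7): e=[0,9,63] → .  [on edge]
    (2,4)@(5, 9): e=[48,15,9] → X
    (4,4)@(9, 9): e=[16,-1,57] → .
    (5,4)@(11, 9): e=[0,-9,81] → .  [on edge]
  covered (7 px):
    . . . . . .
    . X . . . .
    . . X . . .
    . . X X . .
    . . X X . .
    . . X . . .
    . . . . . .
    . . . . . .

Final: 9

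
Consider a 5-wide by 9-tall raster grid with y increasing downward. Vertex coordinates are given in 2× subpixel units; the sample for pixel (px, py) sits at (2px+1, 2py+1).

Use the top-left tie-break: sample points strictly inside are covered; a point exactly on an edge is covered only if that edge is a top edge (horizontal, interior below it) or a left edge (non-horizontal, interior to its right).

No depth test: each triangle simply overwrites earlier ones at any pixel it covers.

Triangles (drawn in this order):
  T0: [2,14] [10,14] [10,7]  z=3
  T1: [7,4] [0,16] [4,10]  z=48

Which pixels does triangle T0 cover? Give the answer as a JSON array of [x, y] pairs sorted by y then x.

T0:
  2·area = 56  (B↔C swapped to make it positive)
  edge (2, 14)→(10, 7): d=(8,-7) top-left  bias=+0
  edge (10, 7)→(10, 14): d=(0,7) right/bottom  bias=-1
  edge (10, 14)→(2, 14): d=(-8,0) right/bottom  bias=-1
    (4,4)@(9, 9): e=[9,7,40] → #
    (3,5)@(7, 11): e=[11,21,24] → #
    (2,6)@(5, 13): e=[13,35,8] → #
    (2,7)@(5, 15): e=[29,35,-8] → ·
    (3,7)@(7, 15): e=[43,21,-8] → ·
    (4,7)@(9, 15): e=[57,7,-8] → ·
  covered (6 px):
    · · · · ·
    · · · · ·
    · · · · ·
    · · · · ·
    · · · · #
    · · · # #
    · · # # #
    · · · · ·
    · · · · ·
T1:
  2·area = 6  (B↔C swapped to make it positive)
  edge (7, 4)→(4, 10): d=(-3,6) right/bottom  bias=-1
  edge (4, 10)→(0, 16): d=(-4,6) right/bottom  bias=-1
  edge (0, 16)→(7, 4): d=(7,-12) top-left  bias=+0
    (1,5)@(3, 11): e=[3,2,1] → #
    (2,5)@(5, 11): e=[-9,-10,25] → ·
    (1,6)@(3, 13): e=[-3,-6,15] → ·
  covered (1 px):
    · · · · ·
    · · · · ·
    · · · · ·
    · · · · ·
    · · · · ·
    · # · · ·
    · · · · ·
    · · · · ·
    · · · · ·

Result: [[4,4],[3,5],[4,5],[2,6],[3,6],[4,6]]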